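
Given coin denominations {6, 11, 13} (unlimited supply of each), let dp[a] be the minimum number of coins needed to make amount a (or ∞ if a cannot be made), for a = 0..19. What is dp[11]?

1

 a  0  1  2  3  4  5  6  7  8  9 10 11 12 13 14 15 16 17 18 19
dp  0  -  -  -  -  -  1  -  -  -  -  1  2  1  -  -  -  2  3  2
(- denotes ∞ / unreachable)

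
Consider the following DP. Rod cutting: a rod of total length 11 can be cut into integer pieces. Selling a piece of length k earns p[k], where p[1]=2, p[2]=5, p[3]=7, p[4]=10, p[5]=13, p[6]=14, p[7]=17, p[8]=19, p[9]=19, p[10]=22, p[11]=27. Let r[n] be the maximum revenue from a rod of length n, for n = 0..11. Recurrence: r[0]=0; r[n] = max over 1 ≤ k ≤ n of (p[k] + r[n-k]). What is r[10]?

   n    0    1    2    3    4    5    6    7    8    9   10   11
r[n]    0    2    5    7   10   13   15   18   20   23   26   28

26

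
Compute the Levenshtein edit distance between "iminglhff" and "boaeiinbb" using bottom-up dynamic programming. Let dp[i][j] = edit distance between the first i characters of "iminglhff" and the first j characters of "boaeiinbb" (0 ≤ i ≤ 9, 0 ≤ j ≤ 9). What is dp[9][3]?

9

   ''  b  o  a  e  i  i  n  b  b
''  0  1  2  3  4  5  6  7  8  9
 i  1  1  2  3  4  4  5  6  7  8
 m  2  2  2  3  4  5  5  6  7  8
 i  3  3  3  3  4  4  5  6  7  8
 n  4  4  4  4  4  5  5  5  6  7
 g  5  5  5  5  5  5  6  6  6  7
 l  6  6  6  6  6  6  6  7  7  7
 h  7  7  7  7  7  7  7  7  8  8
 f  8  8  8  8  8  8  8  8  8  9
 f  9  9  9  9  9  9  9  9  9  9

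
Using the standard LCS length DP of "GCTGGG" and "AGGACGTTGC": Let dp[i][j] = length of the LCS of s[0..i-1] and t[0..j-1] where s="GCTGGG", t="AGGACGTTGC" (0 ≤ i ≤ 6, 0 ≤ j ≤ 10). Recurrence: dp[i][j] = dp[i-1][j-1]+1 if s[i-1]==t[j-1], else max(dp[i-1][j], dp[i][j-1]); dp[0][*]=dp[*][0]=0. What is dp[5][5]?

2

   ''  A  G  G  A  C  G  T  T  G  C
''  0  0  0  0  0  0  0  0  0  0  0
 G  0  0  1  1  1  1  1  1  1  1  1
 C  0  0  1  1  1  2  2  2  2  2  2
 T  0  0  1  1  1  2  2  3  3  3  3
 G  0  0  1  2  2  2  3  3  3  4  4
 G  0  0  1  2  2  2  3  3  3  4  4
 G  0  0  1  2  2  2  3  3  3  4  4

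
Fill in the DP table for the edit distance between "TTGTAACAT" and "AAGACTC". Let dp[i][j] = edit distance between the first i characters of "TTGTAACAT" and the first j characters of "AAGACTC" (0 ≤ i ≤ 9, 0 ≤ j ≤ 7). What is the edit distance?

6

   ''  A  A  G  A  C  T  C
''  0  1  2  3  4  5  6  7
 T  1  1  2  3  4  5  5  6
 T  2  2  2  3  4  5  5  6
 G  3  3  3  2  3  4  5  6
 T  4  4  4  3  3  4  4  5
 A  5  4  4  4  3  4  5  5
 A  6  5  4  5  4  4  5  6
 C  7  6  5  5  5  4  5  5
 A  8  7  6  6  5  5  5  6
 T  9  8  7  7  6  6  5  6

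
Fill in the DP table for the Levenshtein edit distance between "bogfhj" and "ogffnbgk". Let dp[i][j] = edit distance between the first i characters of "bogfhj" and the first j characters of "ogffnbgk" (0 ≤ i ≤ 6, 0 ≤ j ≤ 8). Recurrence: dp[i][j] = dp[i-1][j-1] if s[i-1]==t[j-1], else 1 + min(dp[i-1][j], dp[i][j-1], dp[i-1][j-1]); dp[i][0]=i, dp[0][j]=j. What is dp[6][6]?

4

   ''  o  g  f  f  n  b  g  k
''  0  1  2  3  4  5  6  7  8
 b  1  1  2  3  4  5  5  6  7
 o  2  1  2  3  4  5  6  6  7
 g  3  2  1  2  3  4  5  6  7
 f  4  3  2  1  2  3  4  5  6
 h  5  4  3  2  2  3  4  5  6
 j  6  5  4  3  3  3  4  5  6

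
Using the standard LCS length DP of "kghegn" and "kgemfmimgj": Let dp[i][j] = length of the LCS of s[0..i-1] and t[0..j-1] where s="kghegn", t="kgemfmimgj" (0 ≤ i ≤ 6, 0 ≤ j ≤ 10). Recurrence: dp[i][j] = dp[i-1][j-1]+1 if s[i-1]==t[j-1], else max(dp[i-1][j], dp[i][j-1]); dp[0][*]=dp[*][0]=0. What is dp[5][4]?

   ''  k  g  e  m  f  m  i  m  g  j
''  0  0  0  0  0  0  0  0  0  0  0
 k  0  1  1  1  1  1  1  1  1  1  1
 g  0  1  2  2  2  2  2  2  2  2  2
 h  0  1  2  2  2  2  2  2  2  2  2
 e  0  1  2  3  3  3  3  3  3  3  3
 g  0  1  2  3  3  3  3  3  3  4  4
 n  0  1  2  3  3  3  3  3  3  4  4

3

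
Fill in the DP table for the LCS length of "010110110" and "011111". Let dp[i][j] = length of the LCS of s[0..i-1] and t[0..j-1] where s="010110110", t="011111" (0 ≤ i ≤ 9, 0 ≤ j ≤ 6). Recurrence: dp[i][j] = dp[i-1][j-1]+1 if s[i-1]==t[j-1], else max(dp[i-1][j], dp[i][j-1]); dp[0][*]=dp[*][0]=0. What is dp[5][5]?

   ''  0  1  1  1  1  1
''  0  0  0  0  0  0  0
 0  0  1  1  1  1  1  1
 1  0  1  2  2  2  2  2
 0  0  1  2  2  2  2  2
 1  0  1  2  3  3  3  3
 1  0  1  2  3  4  4  4
 0  0  1  2  3  4  4  4
 1  0  1  2  3  4  5  5
 1  0  1  2  3  4  5  6
 0  0  1  2  3  4  5  6

4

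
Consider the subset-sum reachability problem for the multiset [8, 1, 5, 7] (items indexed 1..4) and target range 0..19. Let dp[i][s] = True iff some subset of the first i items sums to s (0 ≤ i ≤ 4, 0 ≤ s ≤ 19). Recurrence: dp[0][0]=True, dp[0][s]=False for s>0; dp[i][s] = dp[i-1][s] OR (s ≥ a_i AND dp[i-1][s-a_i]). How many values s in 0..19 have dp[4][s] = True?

12

i\s   0   1   2   3   4   5   6   7   8   9  10  11  12  13  14  15  16  17  18  19
  0   T   F   F   F   F   F   F   F   F   F   F   F   F   F   F   F   F   F   F   F
  1   T   F   F   F   F   F   F   F   T   F   F   F   F   F   F   F   F   F   F   F
  2   T   T   F   F   F   F   F   F   T   T   F   F   F   F   F   F   F   F   F   F
  3   T   T   F   F   F   T   T   F   T   T   F   F   F   T   T   F   F   F   F   F
  4   T   T   F   F   F   T   T   T   T   T   F   F   T   T   T   T   T   F   F   F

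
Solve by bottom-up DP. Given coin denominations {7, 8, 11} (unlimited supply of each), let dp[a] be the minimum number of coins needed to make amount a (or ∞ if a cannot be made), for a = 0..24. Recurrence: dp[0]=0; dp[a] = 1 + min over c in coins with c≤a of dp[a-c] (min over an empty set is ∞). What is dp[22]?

 a  0  1  2  3  4  5  6  7  8  9 10 11 12 13 14 15 16 17 18 19 20 21 22 23 24
dp  0  -  -  -  -  -  -  1  1  -  -  1  -  -  2  2  2  -  2  2  -  3  2  3  3
(- denotes ∞ / unreachable)

2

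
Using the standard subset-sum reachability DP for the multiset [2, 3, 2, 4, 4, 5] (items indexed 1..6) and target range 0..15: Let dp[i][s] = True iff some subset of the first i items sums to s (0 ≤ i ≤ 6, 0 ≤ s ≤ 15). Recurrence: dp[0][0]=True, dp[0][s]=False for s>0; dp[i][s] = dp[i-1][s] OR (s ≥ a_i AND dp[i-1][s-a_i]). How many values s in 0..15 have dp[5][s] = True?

14

i\s   0   1   2   3   4   5   6   7   8   9  10  11  12  13  14  15
  0   T   F   F   F   F   F   F   F   F   F   F   F   F   F   F   F
  1   T   F   T   F   F   F   F   F   F   F   F   F   F   F   F   F
  2   T   F   T   T   F   T   F   F   F   F   F   F   F   F   F   F
  3   T   F   T   T   T   T   F   T   F   F   F   F   F   F   F   F
  4   T   F   T   T   T   T   T   T   T   T   F   T   F   F   F   F
  5   T   F   T   T   T   T   T   T   T   T   T   T   T   T   F   T
  6   T   F   T   T   T   T   T   T   T   T   T   T   T   T   T   T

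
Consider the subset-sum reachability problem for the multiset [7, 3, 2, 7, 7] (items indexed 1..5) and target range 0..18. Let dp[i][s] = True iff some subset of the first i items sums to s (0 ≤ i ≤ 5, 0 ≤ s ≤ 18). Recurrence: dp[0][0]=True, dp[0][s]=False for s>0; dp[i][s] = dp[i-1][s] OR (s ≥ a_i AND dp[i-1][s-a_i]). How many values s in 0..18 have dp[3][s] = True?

8

i\s   0   1   2   3   4   5   6   7   8   9  10  11  12  13  14  15  16  17  18
  0   T   F   F   F   F   F   F   F   F   F   F   F   F   F   F   F   F   F   F
  1   T   F   F   F   F   F   F   T   F   F   F   F   F   F   F   F   F   F   F
  2   T   F   F   T   F   F   F   T   F   F   T   F   F   F   F   F   F   F   F
  3   T   F   T   T   F   T   F   T   F   T   T   F   T   F   F   F   F   F   F
  4   T   F   T   T   F   T   F   T   F   T   T   F   T   F   T   F   T   T   F
  5   T   F   T   T   F   T   F   T   F   T   T   F   T   F   T   F   T   T   F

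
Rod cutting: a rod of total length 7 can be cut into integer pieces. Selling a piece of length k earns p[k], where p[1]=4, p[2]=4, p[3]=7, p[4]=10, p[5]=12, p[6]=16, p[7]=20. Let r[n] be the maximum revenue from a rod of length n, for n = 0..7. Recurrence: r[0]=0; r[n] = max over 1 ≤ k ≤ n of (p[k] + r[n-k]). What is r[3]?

   n    0    1    2    3    4    5    6    7
r[n]    0    4    8   12   16   20   24   28

12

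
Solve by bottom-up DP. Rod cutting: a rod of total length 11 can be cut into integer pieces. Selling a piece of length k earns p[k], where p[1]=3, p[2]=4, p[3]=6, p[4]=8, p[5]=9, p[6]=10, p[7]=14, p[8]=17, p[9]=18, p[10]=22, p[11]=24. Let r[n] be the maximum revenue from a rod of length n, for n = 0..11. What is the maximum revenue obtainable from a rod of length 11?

33

   n    0    1    2    3    4    5    6    7    8    9   10   11
r[n]    0    3    6    9   12   15   18   21   24   27   30   33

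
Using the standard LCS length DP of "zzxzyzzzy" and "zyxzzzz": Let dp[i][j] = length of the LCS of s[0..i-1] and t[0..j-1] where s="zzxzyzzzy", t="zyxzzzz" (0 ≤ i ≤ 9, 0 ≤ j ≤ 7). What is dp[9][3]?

2

   ''  z  y  x  z  z  z  z
''  0  0  0  0  0  0  0  0
 z  0  1  1  1  1  1  1  1
 z  0  1  1  1  2  2  2  2
 x  0  1  1  2  2  2  2  2
 z  0  1  1  2  3  3  3  3
 y  0  1  2  2  3  3  3  3
 z  0  1  2  2  3  4  4  4
 z  0  1  2  2  3  4  5  5
 z  0  1  2  2  3  4  5  6
 y  0  1  2  2  3  4  5  6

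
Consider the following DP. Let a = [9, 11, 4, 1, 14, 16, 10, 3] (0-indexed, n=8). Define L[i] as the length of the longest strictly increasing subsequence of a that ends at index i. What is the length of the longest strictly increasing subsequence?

4

   i    0    1    2    3    4    5    6    7
a[i]    9   11    4    1   14   16   10    3
L[i]    1    2    1    1    3    4    2    2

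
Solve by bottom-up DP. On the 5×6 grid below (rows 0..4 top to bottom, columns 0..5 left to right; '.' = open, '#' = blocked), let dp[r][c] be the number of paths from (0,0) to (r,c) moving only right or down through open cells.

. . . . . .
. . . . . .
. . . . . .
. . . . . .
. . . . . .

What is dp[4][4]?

r\c   0   1   2   3   4   5
  0   1   1   1   1   1   1
  1   1   2   3   4   5   6
  2   1   3   6  10  15  21
  3   1   4  10  20  35  56
  4   1   5  15  35  70 126

70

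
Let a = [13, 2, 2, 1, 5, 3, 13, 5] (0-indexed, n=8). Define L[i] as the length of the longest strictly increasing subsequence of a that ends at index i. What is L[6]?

3

   i    0    1    2    3    4    5    6    7
a[i]   13    2    2    1    5    3   13    5
L[i]    1    1    1    1    2    2    3    3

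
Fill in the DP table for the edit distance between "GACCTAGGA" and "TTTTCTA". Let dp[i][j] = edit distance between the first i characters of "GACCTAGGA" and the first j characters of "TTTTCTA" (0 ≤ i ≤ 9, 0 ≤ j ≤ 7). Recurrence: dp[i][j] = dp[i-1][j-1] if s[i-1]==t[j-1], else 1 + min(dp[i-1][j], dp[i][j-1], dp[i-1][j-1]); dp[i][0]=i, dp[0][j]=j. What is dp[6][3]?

   ''  T  T  T  T  C  T  A
''  0  1  2  3  4  5  6  7
 G  1  1  2  3  4  5  6  7
 A  2  2  2  3  4  5  6  6
 C  3  3  3  3  4  4  5  6
 C  4  4  4  4  4  4  5  6
 T  5  4  4  4  4  5  4  5
 A  6  5  5  5  5  5  5  4
 G  7  6  6  6  6  6  6  5
 G  8  7  7  7  7  7  7  6
 A  9  8  8  8  8  8  8  7

5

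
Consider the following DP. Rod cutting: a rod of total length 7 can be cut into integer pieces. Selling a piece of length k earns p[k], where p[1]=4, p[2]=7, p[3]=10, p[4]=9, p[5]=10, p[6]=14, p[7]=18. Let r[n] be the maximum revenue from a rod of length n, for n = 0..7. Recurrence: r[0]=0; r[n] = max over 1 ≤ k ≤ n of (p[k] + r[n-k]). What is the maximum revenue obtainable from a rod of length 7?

28

   n    0    1    2    3    4    5    6    7
r[n]    0    4    8   12   16   20   24   28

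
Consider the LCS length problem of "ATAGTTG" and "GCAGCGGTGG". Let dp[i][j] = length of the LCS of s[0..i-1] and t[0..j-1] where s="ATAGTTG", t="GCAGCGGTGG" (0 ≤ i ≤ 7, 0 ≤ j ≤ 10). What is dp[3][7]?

   ''  G  C  A  G  C  G  G  T  G  G
''  0  0  0  0  0  0  0  0  0  0  0
 A  0  0  0  1  1  1  1  1  1  1  1
 T  0  0  0  1  1  1  1  1  2  2  2
 A  0  0  0  1  1  1  1  1  2  2  2
 G  0  1  1  1  2  2  2  2  2  3  3
 T  0  1  1  1  2  2  2  2  3  3  3
 T  0  1  1  1  2  2  2  2  3  3  3
 G  0  1  1  1  2  2  3  3  3  4  4

1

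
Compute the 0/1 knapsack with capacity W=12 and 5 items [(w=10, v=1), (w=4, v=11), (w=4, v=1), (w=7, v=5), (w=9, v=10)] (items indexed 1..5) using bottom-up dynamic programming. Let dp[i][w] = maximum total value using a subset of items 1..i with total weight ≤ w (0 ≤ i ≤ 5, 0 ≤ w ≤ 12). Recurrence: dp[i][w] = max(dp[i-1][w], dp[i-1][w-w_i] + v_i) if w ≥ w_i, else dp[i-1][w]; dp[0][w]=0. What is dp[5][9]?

i\w   0   1   2   3   4   5   6   7   8   9  10  11  12
  0   0   0   0   0   0   0   0   0   0   0   0   0   0
  1   0   0   0   0   0   0   0   0   0   0   1   1   1
  2   0   0   0   0  11  11  11  11  11  11  11  11  11
  3   0   0   0   0  11  11  11  11  12  12  12  12  12
  4   0   0   0   0  11  11  11  11  12  12  12  16  16
  5   0   0   0   0  11  11  11  11  12  12  12  16  16

12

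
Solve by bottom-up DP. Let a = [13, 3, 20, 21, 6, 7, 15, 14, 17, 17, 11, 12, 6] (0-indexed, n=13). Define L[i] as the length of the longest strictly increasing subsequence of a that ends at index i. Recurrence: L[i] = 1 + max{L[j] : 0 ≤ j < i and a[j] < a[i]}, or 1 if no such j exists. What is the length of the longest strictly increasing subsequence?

5

   i    0    1    2    3    4    5    6    7    8    9   10   11   12
a[i]   13    3   20   21    6    7   15   14   17   17   11   12    6
L[i]    1    1    2    3    2    3    4    4    5    5    4    5    2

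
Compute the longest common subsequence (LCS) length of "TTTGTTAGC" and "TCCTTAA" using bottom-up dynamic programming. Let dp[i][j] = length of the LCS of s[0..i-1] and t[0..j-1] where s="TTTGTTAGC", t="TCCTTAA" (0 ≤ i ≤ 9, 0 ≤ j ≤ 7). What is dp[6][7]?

3

   ''  T  C  C  T  T  A  A
''  0  0  0  0  0  0  0  0
 T  0  1  1  1  1  1  1  1
 T  0  1  1  1  2  2  2  2
 T  0  1  1  1  2  3  3  3
 G  0  1  1  1  2  3  3  3
 T  0  1  1  1  2  3  3  3
 T  0  1  1  1  2  3  3  3
 A  0  1  1  1  2  3  4  4
 G  0  1  1  1  2  3  4  4
 C  0  1  2  2  2  3  4  4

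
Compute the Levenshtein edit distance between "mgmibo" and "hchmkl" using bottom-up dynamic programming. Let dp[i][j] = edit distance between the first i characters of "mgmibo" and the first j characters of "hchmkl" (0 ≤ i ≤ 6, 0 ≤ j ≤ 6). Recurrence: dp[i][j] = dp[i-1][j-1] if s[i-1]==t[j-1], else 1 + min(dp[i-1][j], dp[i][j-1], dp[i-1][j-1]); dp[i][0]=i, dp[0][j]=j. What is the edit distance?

   ''  h  c  h  m  k  l
''  0  1  2  3  4  5  6
 m  1  1  2  3  3  4  5
 g  2  2  2  3  4  4  5
 m  3  3  3  3  3  4  5
 i  4  4  4  4  4  4  5
 b  5  5  5  5  5  5  5
 o  6  6  6  6  6  6  6

6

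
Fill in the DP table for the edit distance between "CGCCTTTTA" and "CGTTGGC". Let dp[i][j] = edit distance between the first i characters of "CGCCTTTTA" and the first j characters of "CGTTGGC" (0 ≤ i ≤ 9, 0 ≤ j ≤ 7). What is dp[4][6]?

   ''  C  G  T  T  G  G  C
''  0  1  2  3  4  5  6  7
 C  1  0  1  2  3  4  5  6
 G  2  1  0  1  2  3  4  5
 C  3  2  1  1  2  3  4  4
 C  4  3  2  2  2  3  4  4
 T  5  4  3  2  2  3  4  5
 T  6  5  4  3  2  3  4  5
 T  7  6  5  4  3  3  4  5
 T  8  7  6  5  4  4  4  5
 A  9  8  7  6  5  5  5  5

4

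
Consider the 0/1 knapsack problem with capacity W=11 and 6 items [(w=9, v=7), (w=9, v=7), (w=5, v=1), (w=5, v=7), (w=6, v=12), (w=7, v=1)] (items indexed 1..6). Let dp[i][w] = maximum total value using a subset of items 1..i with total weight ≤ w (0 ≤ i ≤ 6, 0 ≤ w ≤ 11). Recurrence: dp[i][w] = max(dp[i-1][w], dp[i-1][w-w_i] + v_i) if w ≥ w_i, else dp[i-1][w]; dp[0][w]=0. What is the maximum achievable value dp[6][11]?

i\w   0   1   2   3   4   5   6   7   8   9  10  11
  0   0   0   0   0   0   0   0   0   0   0   0   0
  1   0   0   0   0   0   0   0   0   0   7   7   7
  2   0   0   0   0   0   0   0   0   0   7   7   7
  3   0   0   0   0   0   1   1   1   1   7   7   7
  4   0   0   0   0   0   7   7   7   7   7   8   8
  5   0   0   0   0   0   7  12  12  12  12  12  19
  6   0   0   0   0   0   7  12  12  12  12  12  19

19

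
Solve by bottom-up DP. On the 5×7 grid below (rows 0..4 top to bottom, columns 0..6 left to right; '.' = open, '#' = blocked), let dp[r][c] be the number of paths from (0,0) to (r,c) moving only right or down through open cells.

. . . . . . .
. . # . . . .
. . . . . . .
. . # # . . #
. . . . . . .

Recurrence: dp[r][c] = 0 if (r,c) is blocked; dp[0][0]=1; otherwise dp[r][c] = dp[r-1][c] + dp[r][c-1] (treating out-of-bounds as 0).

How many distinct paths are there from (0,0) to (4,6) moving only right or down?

r\c   0   1   2   3   4   5   6
  0   1   1   1   1   1   1   1
  1   1   2   0   1   2   3   4
  2   1   3   3   4   6   9  13
  3   1   4   0   0   6  15   0
  4   1   5   5   5  11  26  26

26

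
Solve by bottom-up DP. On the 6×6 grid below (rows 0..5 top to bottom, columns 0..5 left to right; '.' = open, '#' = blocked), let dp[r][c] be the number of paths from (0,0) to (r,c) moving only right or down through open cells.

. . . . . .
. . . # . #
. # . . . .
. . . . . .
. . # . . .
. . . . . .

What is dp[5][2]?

3

r\c   0   1   2   3   4   5
  0   1   1   1   1   1   1
  1   1   2   3   0   1   0
  2   1   0   3   3   4   4
  3   1   1   4   7  11  15
  4   1   2   0   7  18  33
  5   1   3   3  10  28  61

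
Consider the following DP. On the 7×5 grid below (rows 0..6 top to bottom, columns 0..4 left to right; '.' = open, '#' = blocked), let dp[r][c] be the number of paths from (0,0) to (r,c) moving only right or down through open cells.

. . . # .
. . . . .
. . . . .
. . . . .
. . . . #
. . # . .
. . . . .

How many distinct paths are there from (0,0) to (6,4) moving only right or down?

75

r\c   0   1   2   3   4
  0   1   1   1   0   0
  1   1   2   3   3   3
  2   1   3   6   9  12
  3   1   4  10  19  31
  4   1   5  15  34   0
  5   1   6   0  34  34
  6   1   7   7  41  75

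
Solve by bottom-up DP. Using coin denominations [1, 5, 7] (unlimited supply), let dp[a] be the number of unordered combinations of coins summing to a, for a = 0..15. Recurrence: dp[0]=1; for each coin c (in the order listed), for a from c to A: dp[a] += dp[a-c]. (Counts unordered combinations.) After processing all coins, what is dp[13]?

after  coin     0     1     2     3     4     5     6     7     8     9    10    11    12    13    14    15
          1     1     1     1     1     1     1     1     1     1     1     1     1     1     1     1     1
          5     1     1     1     1     1     2     2     2     2     2     3     3     3     3     3     4
          7     1     1     1     1     1     2     2     3     3     3     4     4     5     5     6     7

5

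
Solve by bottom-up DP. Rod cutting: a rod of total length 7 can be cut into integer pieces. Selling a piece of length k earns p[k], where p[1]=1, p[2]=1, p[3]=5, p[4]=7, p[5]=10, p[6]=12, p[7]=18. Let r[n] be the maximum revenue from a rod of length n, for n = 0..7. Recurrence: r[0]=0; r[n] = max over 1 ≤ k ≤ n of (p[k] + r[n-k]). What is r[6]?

12

   n    0    1    2    3    4    5    6    7
r[n]    0    1    2    5    7   10   12   18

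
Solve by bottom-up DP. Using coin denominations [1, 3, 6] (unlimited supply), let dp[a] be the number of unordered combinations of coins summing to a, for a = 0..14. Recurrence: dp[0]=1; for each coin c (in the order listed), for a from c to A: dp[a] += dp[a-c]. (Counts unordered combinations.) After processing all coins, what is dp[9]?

after  coin     0     1     2     3     4     5     6     7     8     9    10    11    12    13    14
          1     1     1     1     1     1     1     1     1     1     1     1     1     1     1     1
          3     1     1     1     2     2     2     3     3     3     4     4     4     5     5     5
          6     1     1     1     2     2     2     4     4     4     6     6     6     9     9     9

6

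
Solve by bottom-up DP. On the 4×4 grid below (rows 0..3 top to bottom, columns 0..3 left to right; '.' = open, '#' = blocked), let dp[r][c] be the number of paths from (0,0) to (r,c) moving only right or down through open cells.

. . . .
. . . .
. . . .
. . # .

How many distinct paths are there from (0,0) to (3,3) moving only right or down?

10

r\c   0   1   2   3
  0   1   1   1   1
  1   1   2   3   4
  2   1   3   6  10
  3   1   4   0  10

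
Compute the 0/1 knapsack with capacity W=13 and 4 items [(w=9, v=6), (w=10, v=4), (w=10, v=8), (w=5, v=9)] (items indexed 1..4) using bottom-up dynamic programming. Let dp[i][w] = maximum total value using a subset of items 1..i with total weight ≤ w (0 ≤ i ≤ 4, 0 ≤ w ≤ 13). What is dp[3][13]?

8

i\w   0   1   2   3   4   5   6   7   8   9  10  11  12  13
  0   0   0   0   0   0   0   0   0   0   0   0   0   0   0
  1   0   0   0   0   0   0   0   0   0   6   6   6   6   6
  2   0   0   0   0   0   0   0   0   0   6   6   6   6   6
  3   0   0   0   0   0   0   0   0   0   6   8   8   8   8
  4   0   0   0   0   0   9   9   9   9   9   9   9   9   9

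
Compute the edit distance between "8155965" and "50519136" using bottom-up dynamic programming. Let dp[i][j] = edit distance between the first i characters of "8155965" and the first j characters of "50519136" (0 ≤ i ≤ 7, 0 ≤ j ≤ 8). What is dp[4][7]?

   ''  5  0  5  1  9  1  3  6
''  0  1  2  3  4  5  6  7  8
 8  1  1  2  3  4  5  6  7  8
 1  2  2  2  3  3  4  5  6  7
 5  3  2  3  2  3  4  5  6  7
 5  4  3  3  3  3  4  5  6  7
 9  5  4  4  4  4  3  4  5  6
 6  6  5  5  5  5  4  4  5  5
 5  7  6  6  5  6  5  5  5  6

6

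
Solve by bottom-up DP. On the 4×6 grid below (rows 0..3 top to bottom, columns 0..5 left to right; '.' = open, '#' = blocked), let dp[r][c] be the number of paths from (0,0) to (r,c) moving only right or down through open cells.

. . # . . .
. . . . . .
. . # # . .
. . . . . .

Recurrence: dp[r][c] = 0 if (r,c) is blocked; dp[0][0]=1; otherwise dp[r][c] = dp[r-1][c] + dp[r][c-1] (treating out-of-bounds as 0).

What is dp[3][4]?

6

r\c   0   1   2   3   4   5
  0   1   1   0   0   0   0
  1   1   2   2   2   2   2
  2   1   3   0   0   2   4
  3   1   4   4   4   6  10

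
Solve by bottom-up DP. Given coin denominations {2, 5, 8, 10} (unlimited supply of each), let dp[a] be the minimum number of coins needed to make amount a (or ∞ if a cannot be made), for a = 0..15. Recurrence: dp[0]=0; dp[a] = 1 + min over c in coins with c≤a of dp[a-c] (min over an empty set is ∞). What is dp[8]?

 a  0  1  2  3  4  5  6  7  8  9 10 11 12 13 14 15
dp  0  -  1  -  2  1  3  2  1  3  1  4  2  2  3  2
(- denotes ∞ / unreachable)

1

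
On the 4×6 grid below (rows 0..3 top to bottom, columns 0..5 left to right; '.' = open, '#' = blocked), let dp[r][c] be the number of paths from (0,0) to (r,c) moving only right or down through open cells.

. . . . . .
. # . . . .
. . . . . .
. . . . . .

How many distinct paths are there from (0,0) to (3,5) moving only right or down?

r\c   0   1   2   3   4   5
  0   1   1   1   1   1   1
  1   1   0   1   2   3   4
  2   1   1   2   4   7  11
  3   1   2   4   8  15  26

26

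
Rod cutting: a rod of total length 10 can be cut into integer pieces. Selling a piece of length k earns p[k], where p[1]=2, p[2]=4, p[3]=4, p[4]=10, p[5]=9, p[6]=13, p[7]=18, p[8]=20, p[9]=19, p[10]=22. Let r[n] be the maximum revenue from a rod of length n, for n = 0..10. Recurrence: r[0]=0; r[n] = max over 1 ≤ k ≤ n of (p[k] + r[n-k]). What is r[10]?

   n    0    1    2    3    4    5    6    7    8    9   10
r[n]    0    2    4    6   10   12   14   18   20   22   24

24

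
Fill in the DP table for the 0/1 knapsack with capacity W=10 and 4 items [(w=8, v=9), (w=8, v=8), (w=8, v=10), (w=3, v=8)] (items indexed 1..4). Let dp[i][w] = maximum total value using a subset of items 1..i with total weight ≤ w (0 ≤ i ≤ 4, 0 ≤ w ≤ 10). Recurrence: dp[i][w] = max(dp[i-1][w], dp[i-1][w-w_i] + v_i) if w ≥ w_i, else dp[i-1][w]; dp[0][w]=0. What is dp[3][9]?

i\w   0   1   2   3   4   5   6   7   8   9  10
  0   0   0   0   0   0   0   0   0   0   0   0
  1   0   0   0   0   0   0   0   0   9   9   9
  2   0   0   0   0   0   0   0   0   9   9   9
  3   0   0   0   0   0   0   0   0  10  10  10
  4   0   0   0   8   8   8   8   8  10  10  10

10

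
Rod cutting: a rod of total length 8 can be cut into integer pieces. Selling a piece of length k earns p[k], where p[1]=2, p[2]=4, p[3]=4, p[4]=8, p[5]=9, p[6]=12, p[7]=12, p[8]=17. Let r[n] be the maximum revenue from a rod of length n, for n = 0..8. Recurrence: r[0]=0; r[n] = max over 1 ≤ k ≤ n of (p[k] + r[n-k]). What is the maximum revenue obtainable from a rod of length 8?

   n    0    1    2    3    4    5    6    7    8
r[n]    0    2    4    6    8   10   12   14   17

17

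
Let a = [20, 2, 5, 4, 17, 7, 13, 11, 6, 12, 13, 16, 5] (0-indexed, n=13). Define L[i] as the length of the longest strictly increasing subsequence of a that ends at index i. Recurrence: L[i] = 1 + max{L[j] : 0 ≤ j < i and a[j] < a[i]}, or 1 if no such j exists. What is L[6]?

   i    0    1    2    3    4    5    6    7    8    9   10   11   12
a[i]   20    2    5    4   17    7   13   11    6   12   13   16    5
L[i]    1    1    2    2    3    3    4    4    3    5    6    7    3

4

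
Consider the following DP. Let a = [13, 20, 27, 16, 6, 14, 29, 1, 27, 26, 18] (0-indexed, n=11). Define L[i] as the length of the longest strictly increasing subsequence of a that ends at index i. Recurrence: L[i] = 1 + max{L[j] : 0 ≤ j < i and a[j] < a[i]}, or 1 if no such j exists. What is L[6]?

   i    0    1    2    3    4    5    6    7    8    9   10
a[i]   13   20   27   16    6   14   29    1   27   26   18
L[i]    1    2    3    2    1    2    4    1    3    3    3

4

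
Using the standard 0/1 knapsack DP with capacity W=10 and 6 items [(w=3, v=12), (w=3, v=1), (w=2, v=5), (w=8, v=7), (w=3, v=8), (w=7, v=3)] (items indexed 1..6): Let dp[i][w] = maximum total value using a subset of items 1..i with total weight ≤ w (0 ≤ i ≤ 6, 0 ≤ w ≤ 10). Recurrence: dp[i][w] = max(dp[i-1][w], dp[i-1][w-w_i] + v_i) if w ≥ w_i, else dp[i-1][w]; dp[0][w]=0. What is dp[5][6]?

20

i\w   0   1   2   3   4   5   6   7   8   9  10
  0   0   0   0   0   0   0   0   0   0   0   0
  1   0   0   0  12  12  12  12  12  12  12  12
  2   0   0   0  12  12  12  13  13  13  13  13
  3   0   0   5  12  12  17  17  17  18  18  18
  4   0   0   5  12  12  17  17  17  18  18  18
  5   0   0   5  12  12  17  20  20  25  25  25
  6   0   0   5  12  12  17  20  20  25  25  25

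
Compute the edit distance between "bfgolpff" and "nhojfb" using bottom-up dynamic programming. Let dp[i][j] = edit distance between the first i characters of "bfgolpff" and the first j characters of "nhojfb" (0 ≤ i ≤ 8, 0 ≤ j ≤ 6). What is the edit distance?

6

   ''  n  h  o  j  f  b
''  0  1  2  3  4  5  6
 b  1  1  2  3  4  5  5
 f  2  2  2  3  4  4  5
 g  3  3  3  3  4  5  5
 o  4  4  4  3  4  5  6
 l  5  5  5  4  4  5  6
 p  6  6  6  5  5  5  6
 f  7  7  7  6  6  5  6
 f  8  8  8  7  7  6  6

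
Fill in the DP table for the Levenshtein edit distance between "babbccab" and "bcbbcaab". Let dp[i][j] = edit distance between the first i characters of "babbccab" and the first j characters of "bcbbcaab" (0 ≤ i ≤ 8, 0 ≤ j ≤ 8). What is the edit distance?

   ''  b  c  b  b  c  a  a  b
''  0  1  2  3  4  5  6  7  8
 b  1  0  1  2  3  4  5  6  7
 a  2  1  1  2  3  4  4  5  6
 b  3  2  2  1  2  3  4  5  5
 b  4  3  3  2  1  2  3  4  5
 c  5  4  3  3  2  1  2  3  4
 c  6  5  4  4  3  2  2  3  4
 a  7  6  5  5  4  3  2  2  3
 b  8  7  6  5  5  4  3  3  2

2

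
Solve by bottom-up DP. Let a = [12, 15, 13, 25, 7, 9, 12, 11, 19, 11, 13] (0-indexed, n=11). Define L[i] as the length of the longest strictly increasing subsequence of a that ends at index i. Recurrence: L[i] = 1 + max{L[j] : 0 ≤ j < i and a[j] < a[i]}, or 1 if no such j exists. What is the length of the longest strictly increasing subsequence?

4

   i    0    1    2    3    4    5    6    7    8    9   10
a[i]   12   15   13   25    7    9   12   11   19   11   13
L[i]    1    2    2    3    1    2    3    3    4    3    4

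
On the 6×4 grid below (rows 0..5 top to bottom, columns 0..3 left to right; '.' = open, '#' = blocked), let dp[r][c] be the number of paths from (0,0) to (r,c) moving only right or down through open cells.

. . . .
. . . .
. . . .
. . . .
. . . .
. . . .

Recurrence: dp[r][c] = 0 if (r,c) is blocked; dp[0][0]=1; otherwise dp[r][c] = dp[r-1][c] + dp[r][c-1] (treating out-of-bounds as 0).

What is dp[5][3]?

56

r\c   0   1   2   3
  0   1   1   1   1
  1   1   2   3   4
  2   1   3   6  10
  3   1   4  10  20
  4   1   5  15  35
  5   1   6  21  56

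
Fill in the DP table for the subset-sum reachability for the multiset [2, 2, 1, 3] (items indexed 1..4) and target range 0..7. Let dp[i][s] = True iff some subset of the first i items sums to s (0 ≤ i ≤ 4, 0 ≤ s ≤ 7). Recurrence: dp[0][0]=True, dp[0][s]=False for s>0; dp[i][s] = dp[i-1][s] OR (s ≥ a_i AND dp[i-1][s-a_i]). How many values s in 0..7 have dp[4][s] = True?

i\s   0   1   2   3   4   5   6   7
  0   T   F   F   F   F   F   F   F
  1   T   F   T   F   F   F   F   F
  2   T   F   T   F   T   F   F   F
  3   T   T   T   T   T   T   F   F
  4   T   T   T   T   T   T   T   T

8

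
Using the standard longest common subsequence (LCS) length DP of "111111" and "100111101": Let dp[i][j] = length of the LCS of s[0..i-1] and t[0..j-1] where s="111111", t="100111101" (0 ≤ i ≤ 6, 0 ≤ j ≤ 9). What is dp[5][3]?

   ''  1  0  0  1  1  1  1  0  1
''  0  0  0  0  0  0  0  0  0  0
 1  0  1  1  1  1  1  1  1  1  1
 1  0  1  1  1  2  2  2  2  2  2
 1  0  1  1  1  2  3  3  3  3  3
 1  0  1  1  1  2  3  4  4  4  4
 1  0  1  1  1  2  3  4  5  5  5
 1  0  1  1  1  2  3  4  5  5  6

1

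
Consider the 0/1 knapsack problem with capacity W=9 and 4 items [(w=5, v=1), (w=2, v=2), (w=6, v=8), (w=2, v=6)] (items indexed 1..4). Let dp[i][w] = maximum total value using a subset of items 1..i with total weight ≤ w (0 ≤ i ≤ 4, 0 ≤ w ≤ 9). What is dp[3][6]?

8

i\w   0   1   2   3   4   5   6   7   8   9
  0   0   0   0   0   0   0   0   0   0   0
  1   0   0   0   0   0   1   1   1   1   1
  2   0   0   2   2   2   2   2   3   3   3
  3   0   0   2   2   2   2   8   8  10  10
  4   0   0   6   6   8   8   8   8  14  14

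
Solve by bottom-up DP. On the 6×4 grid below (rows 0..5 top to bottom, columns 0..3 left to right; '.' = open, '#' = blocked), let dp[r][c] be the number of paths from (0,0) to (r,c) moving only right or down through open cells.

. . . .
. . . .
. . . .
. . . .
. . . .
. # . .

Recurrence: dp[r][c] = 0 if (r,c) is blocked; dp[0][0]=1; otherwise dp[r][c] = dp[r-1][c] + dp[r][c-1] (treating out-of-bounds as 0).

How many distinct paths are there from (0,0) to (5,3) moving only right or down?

50

r\c   0   1   2   3
  0   1   1   1   1
  1   1   2   3   4
  2   1   3   6  10
  3   1   4  10  20
  4   1   5  15  35
  5   1   0  15  50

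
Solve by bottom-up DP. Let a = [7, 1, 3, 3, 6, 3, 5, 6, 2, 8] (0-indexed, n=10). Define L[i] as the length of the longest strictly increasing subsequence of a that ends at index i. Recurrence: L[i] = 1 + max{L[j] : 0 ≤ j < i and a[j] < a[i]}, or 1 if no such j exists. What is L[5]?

2

   i    0    1    2    3    4    5    6    7    8    9
a[i]    7    1    3    3    6    3    5    6    2    8
L[i]    1    1    2    2    3    2    3    4    2    5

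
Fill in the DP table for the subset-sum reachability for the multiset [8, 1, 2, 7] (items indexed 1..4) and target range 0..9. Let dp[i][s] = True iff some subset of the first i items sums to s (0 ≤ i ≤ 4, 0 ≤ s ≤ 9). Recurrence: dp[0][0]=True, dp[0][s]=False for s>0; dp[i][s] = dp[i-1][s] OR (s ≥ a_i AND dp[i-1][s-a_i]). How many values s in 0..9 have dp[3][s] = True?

i\s   0   1   2   3   4   5   6   7   8   9
  0   T   F   F   F   F   F   F   F   F   F
  1   T   F   F   F   F   F   F   F   T   F
  2   T   T   F   F   F   F   F   F   T   T
  3   T   T   T   T   F   F   F   F   T   T
  4   T   T   T   T   F   F   F   T   T   T

6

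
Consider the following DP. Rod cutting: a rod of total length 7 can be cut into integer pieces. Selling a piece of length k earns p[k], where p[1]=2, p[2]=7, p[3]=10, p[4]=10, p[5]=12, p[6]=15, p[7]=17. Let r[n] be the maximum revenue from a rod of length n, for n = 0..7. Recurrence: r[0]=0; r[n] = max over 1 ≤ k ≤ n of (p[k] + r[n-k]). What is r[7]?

24

   n    0    1    2    3    4    5    6    7
r[n]    0    2    7   10   14   17   21   24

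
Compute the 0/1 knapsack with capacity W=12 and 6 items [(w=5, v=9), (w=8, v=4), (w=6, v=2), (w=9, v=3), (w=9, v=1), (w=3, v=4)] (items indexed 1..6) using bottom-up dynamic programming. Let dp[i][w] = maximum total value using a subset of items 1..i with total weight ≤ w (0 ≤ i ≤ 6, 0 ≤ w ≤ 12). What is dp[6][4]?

4

i\w   0   1   2   3   4   5   6   7   8   9  10  11  12
  0   0   0   0   0   0   0   0   0   0   0   0   0   0
  1   0   0   0   0   0   9   9   9   9   9   9   9   9
  2   0   0   0   0   0   9   9   9   9   9   9   9   9
  3   0   0   0   0   0   9   9   9   9   9   9  11  11
  4   0   0   0   0   0   9   9   9   9   9   9  11  11
  5   0   0   0   0   0   9   9   9   9   9   9  11  11
  6   0   0   0   4   4   9   9   9  13  13  13  13  13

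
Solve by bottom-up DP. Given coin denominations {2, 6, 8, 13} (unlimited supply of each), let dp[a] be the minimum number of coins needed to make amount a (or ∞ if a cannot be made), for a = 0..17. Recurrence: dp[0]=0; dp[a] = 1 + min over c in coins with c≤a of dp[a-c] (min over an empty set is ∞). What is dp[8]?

 a  0  1  2  3  4  5  6  7  8  9 10 11 12 13 14 15 16 17
dp  0  -  1  -  2  -  1  -  1  -  2  -  2  1  2  2  2  3
(- denotes ∞ / unreachable)

1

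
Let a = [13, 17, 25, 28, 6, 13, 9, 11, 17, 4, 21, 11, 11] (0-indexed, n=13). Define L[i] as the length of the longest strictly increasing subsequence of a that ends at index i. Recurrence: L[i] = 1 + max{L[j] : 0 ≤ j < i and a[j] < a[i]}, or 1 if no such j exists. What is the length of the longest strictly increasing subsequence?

   i    0    1    2    3    4    5    6    7    8    9   10   11   12
a[i]   13   17   25   28    6   13    9   11   17    4   21   11   11
L[i]    1    2    3    4    1    2    2    3    4    1    5    3    3

5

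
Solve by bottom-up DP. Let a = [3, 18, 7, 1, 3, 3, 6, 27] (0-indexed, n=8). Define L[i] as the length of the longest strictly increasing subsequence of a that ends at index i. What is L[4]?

   i    0    1    2    3    4    5    6    7
a[i]    3   18    7    1    3    3    6   27
L[i]    1    2    2    1    2    2    3    4

2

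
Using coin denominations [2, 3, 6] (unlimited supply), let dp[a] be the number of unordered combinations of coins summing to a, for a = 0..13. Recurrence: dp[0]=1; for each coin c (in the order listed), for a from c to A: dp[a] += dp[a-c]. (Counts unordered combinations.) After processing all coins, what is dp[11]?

after  coin     0     1     2     3     4     5     6     7     8     9    10    11    12    13
          2     1     0     1     0     1     0     1     0     1     0     1     0     1     0
          3     1     0     1     1     1     1     2     1     2     2     2     2     3     2
          6     1     0     1     1     1     1     3     1     3     3     3     3     6     3

3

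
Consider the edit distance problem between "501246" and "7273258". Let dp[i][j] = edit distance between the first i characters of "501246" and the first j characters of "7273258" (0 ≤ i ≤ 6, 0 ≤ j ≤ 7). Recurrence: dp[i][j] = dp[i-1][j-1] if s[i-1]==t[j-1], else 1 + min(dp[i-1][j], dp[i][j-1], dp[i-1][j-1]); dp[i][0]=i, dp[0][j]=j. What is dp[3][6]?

   ''  7  2  7  3  2  5  8
''  0  1  2  3  4  5  6  7
 5  1  1  2  3  4  5  5  6
 0  2  2  2  3  4  5  6  6
 1  3  3  3  3  4  5  6  7
 2  4  4  3  4  4  4  5  6
 4  5  5  4  4  5  5  5  6
 6  6  6  5  5  5  6  6  6

6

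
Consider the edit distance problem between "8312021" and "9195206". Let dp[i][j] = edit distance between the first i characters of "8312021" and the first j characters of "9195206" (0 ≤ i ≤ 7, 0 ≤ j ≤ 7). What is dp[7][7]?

6

   ''  9  1  9  5  2  0  6
''  0  1  2  3  4  5  6  7
 8  1  1  2  3  4  5  6  7
 3  2  2  2  3  4  5  6  7
 1  3  3  2  3  4  5  6  7
 2  4  4  3  3  4  4  5  6
 0  5  5  4  4  4  5  4  5
 2  6  6  5  5  5  4  5  5
 1  7  7  6  6  6  5  5  6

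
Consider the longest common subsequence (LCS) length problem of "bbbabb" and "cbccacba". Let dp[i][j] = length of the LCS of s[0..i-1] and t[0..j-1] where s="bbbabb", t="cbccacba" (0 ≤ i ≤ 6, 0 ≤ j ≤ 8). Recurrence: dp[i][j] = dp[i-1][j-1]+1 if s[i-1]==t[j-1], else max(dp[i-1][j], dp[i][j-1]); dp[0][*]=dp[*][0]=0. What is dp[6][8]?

3

   ''  c  b  c  c  a  c  b  a
''  0  0  0  0  0  0  0  0  0
 b  0  0  1  1  1  1  1  1  1
 b  0  0  1  1  1  1  1  2  2
 b  0  0  1  1  1  1  1  2  2
 a  0  0  1  1  1  2  2  2  3
 b  0  0  1  1  1  2  2  3  3
 b  0  0  1  1  1  2  2  3  3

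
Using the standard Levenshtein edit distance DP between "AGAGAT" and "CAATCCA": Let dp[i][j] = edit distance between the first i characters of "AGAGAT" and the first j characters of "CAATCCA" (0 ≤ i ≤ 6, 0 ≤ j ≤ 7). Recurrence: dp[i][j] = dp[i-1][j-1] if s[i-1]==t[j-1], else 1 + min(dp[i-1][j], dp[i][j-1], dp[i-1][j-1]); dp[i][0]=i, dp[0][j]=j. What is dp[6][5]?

   ''  C  A  A  T  C  C  A
''  0  1  2  3  4  5  6  7
 A  1  1  1  2  3  4  5  6
 G  2  2  2  2  3  4  5  6
 A  3  3  2  2  3  4  5  5
 G  4  4  3  3  3  4  5  6
 A  5  5  4  3  4  4  5  5
 T  6  6  5  4  3  4  5  6

4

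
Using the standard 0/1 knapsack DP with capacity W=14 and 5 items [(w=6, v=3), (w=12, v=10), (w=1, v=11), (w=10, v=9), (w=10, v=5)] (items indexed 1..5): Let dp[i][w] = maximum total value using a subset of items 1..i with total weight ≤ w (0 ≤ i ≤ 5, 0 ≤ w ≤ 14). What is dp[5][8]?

i\w   0   1   2   3   4   5   6   7   8   9  10  11  12  13  14
  0   0   0   0   0   0   0   0   0   0   0   0   0   0   0   0
  1   0   0   0   0   0   0   3   3   3   3   3   3   3   3   3
  2   0   0   0   0   0   0   3   3   3   3   3   3  10  10  10
  3   0  11  11  11  11  11  11  14  14  14  14  14  14  21  21
  4   0  11  11  11  11  11  11  14  14  14  14  20  20  21  21
  5   0  11  11  11  11  11  11  14  14  14  14  20  20  21  21

14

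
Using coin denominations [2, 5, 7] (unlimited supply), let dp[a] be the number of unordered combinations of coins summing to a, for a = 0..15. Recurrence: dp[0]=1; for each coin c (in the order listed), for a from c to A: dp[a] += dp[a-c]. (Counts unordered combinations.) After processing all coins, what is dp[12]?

after  coin     0     1     2     3     4     5     6     7     8     9    10    11    12    13    14    15
          2     1     0     1     0     1     0     1     0     1     0     1     0     1     0     1     0
          5     1     0     1     0     1     1     1     1     1     1     2     1     2     1     2     2
          7     1     0     1     0     1     1     1     2     1     2     2     2     3     2     4     3

3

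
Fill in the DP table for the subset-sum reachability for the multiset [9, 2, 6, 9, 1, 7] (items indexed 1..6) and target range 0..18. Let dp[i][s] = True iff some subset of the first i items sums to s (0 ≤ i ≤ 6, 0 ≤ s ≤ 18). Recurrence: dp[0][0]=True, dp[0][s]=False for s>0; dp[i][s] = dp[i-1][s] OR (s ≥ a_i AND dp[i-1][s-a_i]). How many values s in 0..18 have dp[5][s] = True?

i\s   0   1   2   3   4   5   6   7   8   9  10  11  12  13  14  15  16  17  18
  0   T   F   F   F   F   F   F   F   F   F   F   F   F   F   F   F   F   F   F
  1   T   F   F   F   F   F   F   F   F   T   F   F   F   F   F   F   F   F   F
  2   T   F   T   F   F   F   F   F   F   T   F   T   F   F   F   F   F   F   F
  3   T   F   T   F   F   F   T   F   T   T   F   T   F   F   F   T   F   T   F
  4   T   F   T   F   F   F   T   F   T   T   F   T   F   F   F   T   F   T   T
  5   T   T   T   T   F   F   T   T   T   T   T   T   T   F   F   T   T   T   T
  6   T   T   T   T   F   F   T   T   T   T   T   T   T   T   T   T   T   T   T

15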